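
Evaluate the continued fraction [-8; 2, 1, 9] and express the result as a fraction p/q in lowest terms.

Starting at the tail and folding back:
Start with 9.
1 + 1/(9/1) = 1 + 1/9 = 10/9
2 + 1/(10/9) = 2 + 9/10 = 29/10
-8 + 1/(29/10) = -8 + 10/29 = -222/29

-222/29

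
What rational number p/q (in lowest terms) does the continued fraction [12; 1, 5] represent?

77/6

a_0 = 12: 12/1
a_1 = 1: 13/1
a_2 = 5: 77/6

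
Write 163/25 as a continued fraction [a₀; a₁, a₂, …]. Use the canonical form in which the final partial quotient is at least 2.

[6; 1, 1, 12]

Apply division with remainder until the remainder is 0:
⌊163/25⌋ = 6, remainder 13
⌊25/13⌋ = 1, remainder 12
⌊13/12⌋ = 1, remainder 1
⌊12/1⌋ = 12, remainder 0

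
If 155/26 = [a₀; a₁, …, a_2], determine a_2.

25

Repeatedly divide and take the remainder:
155 = 5·26 + 25, so a_0 = 5
26 = 1·25 + 1, so a_1 = 1
25 = 25·1 + 0, so a_2 = 25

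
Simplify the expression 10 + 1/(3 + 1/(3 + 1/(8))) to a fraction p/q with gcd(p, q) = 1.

Work from the innermost term outward:
Start with 8.
3 + 1/(8/1) = 3 + 1/8 = 25/8
3 + 1/(25/8) = 3 + 8/25 = 83/25
10 + 1/(83/25) = 10 + 25/83 = 855/83

855/83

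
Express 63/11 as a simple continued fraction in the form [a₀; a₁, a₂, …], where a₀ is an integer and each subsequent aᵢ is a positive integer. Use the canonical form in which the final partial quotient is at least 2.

[5; 1, 2, 1, 2]

Apply division with remainder until the remainder is 0:
63 ÷ 11 → quotient 5, remainder 8
11 ÷ 8 → quotient 1, remainder 3
8 ÷ 3 → quotient 2, remainder 2
3 ÷ 2 → quotient 1, remainder 1
2 ÷ 1 → quotient 2, remainder 0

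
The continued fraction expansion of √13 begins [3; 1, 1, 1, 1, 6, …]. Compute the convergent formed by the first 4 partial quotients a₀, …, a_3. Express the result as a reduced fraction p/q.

11/3

a_0 = 3: 3/1
a_1 = 1: 4/1
a_2 = 1: 7/2
a_3 = 1: 11/3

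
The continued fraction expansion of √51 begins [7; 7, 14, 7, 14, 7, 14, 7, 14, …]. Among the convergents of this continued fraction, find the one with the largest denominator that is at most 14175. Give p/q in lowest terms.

70693/9899

a_0 = 7: 7/1  (≤ bound)
a_1 = 7: 50/7  (≤ bound)
a_2 = 14: 707/99  (≤ bound)
a_3 = 7: 4999/700  (≤ bound)
a_4 = 14: 70693/9899  (≤ bound)
a_5 = 7: 499850/69993  (> 14175, stop)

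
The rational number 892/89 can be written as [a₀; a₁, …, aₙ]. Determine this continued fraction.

892 ÷ 89 → quotient 10, remainder 2
89 ÷ 2 → quotient 44, remainder 1
2 ÷ 1 → quotient 2, remainder 0

[10; 44, 2]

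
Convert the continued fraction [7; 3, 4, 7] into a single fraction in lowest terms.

687/94

Build up convergents one term at a time:
a_0 = 7: 7/1
a_1 = 3: 22/3
a_2 = 4: 95/13
a_3 = 7: 687/94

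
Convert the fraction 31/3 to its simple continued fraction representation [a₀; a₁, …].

[10; 3]

Apply division with remainder until the remainder is 0:
⌊31/3⌋ = 10, remainder 1
⌊3/1⌋ = 3, remainder 0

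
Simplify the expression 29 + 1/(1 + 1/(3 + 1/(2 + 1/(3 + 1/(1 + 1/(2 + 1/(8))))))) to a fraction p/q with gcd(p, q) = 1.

Compute successive convergents:
a_0 = 29: 29/1
a_1 = 1: 30/1
a_2 = 3: 119/4
a_3 = 2: 268/9
a_4 = 3: 923/31
a_5 = 1: 1191/40
a_6 = 2: 3305/111
a_7 = 8: 27631/928

27631/928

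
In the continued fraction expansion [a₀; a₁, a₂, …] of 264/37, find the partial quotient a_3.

2

Run the Euclidean algorithm, recording each quotient:
⌊264/37⌋ = 7, remainder 5
⌊37/5⌋ = 7, remainder 2
⌊5/2⌋ = 2, remainder 1
⌊2/1⌋ = 2, remainder 0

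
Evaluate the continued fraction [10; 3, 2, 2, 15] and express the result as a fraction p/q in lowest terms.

a_0 = 10: 10/1
a_1 = 3: 31/3
a_2 = 2: 72/7
a_3 = 2: 175/17
a_4 = 15: 2697/262

2697/262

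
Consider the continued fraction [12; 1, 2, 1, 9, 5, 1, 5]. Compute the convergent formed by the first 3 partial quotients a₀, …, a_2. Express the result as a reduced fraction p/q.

38/3

Start with 2.
1 + 1/(2/1) = 1 + 1/2 = 3/2
12 + 1/(3/2) = 12 + 2/3 = 38/3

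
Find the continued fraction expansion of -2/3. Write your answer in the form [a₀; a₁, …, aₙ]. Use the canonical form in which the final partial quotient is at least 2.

-2 = -1·3 + 1, so a_0 = -1
3 = 3·1 + 0, so a_1 = 3

[-1; 3]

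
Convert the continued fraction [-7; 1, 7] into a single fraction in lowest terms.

Start with 7.
1 + 1/(7/1) = 1 + 1/7 = 8/7
-7 + 1/(8/7) = -7 + 7/8 = -49/8

-49/8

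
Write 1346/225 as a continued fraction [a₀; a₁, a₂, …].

1346 ÷ 225 → quotient 5, remainder 221
225 ÷ 221 → quotient 1, remainder 4
221 ÷ 4 → quotient 55, remainder 1
4 ÷ 1 → quotient 4, remainder 0

[5; 1, 55, 4]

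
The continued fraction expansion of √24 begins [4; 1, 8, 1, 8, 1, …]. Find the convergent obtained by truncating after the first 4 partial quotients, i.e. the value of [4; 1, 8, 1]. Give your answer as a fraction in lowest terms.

Start with 1.
8 + 1/(1/1) = 8 + 1/1 = 9/1
1 + 1/(9/1) = 1 + 1/9 = 10/9
4 + 1/(10/9) = 4 + 9/10 = 49/10

49/10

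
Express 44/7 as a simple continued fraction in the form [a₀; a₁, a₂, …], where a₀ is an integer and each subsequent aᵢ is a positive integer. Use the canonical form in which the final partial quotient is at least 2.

Apply division with remainder until the remainder is 0:
44 = 6·7 + 2, so a_0 = 6
7 = 3·2 + 1, so a_1 = 3
2 = 2·1 + 0, so a_2 = 2

[6; 3, 2]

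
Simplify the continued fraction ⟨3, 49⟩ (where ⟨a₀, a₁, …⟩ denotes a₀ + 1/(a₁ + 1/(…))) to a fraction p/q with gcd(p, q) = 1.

Use the convergent recurrence hₖ = aₖ·hₖ₋₁ + hₖ₋₂ (and likewise for the denominators kₖ):
a_0 = 3: 3/1
a_1 = 49: 148/49

148/49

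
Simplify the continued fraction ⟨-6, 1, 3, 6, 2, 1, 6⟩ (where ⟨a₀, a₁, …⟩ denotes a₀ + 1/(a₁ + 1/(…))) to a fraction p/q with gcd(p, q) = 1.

Build up convergents one term at a time:
a_0 = -6: -6/1
a_1 = 1: -5/1
a_2 = 3: -21/4
a_3 = 6: -131/25
a_4 = 2: -283/54
a_5 = 1: -414/79
a_6 = 6: -2767/528

-2767/528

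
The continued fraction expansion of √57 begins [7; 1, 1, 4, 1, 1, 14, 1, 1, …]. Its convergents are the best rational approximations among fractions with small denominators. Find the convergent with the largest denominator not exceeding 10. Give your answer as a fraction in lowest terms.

68/9

List convergents until the denominator exceeds the bound:
a_0 = 7: 7/1  (≤ bound)
a_1 = 1: 8/1  (≤ bound)
a_2 = 1: 15/2  (≤ bound)
a_3 = 4: 68/9  (≤ bound)
a_4 = 1: 83/11  (> 10, stop)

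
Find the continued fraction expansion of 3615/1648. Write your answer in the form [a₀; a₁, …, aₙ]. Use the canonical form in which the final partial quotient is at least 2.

3615 ÷ 1648 → quotient 2, remainder 319
1648 ÷ 319 → quotient 5, remainder 53
319 ÷ 53 → quotient 6, remainder 1
53 ÷ 1 → quotient 53, remainder 0

[2; 5, 6, 53]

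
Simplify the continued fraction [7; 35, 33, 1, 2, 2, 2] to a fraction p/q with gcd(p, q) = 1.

141077/20072

Start with 2.
2 + 1/(2/1) = 2 + 1/2 = 5/2
2 + 1/(5/2) = 2 + 2/5 = 12/5
1 + 1/(12/5) = 1 + 5/12 = 17/12
33 + 1/(17/12) = 33 + 12/17 = 573/17
35 + 1/(573/17) = 35 + 17/573 = 20072/573
7 + 1/(20072/573) = 7 + 573/20072 = 141077/20072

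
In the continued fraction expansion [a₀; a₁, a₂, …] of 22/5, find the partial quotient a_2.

Run the Euclidean algorithm, recording each quotient:
22 ÷ 5 → quotient 4, remainder 2
5 ÷ 2 → quotient 2, remainder 1
2 ÷ 1 → quotient 2, remainder 0

2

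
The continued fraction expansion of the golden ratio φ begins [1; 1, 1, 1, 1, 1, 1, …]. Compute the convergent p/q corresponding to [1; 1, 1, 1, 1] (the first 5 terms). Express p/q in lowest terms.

a_0 = 1: 1/1
a_1 = 1: 2/1
a_2 = 1: 3/2
a_3 = 1: 5/3
a_4 = 1: 8/5

8/5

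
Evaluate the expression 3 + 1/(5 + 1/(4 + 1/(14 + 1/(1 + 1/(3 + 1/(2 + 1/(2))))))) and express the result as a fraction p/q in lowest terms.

a_0 = 3: 3/1
a_1 = 5: 16/5
a_2 = 4: 67/21
a_3 = 14: 954/299
a_4 = 1: 1021/320
a_5 = 3: 4017/1259
a_6 = 2: 9055/2838
a_7 = 2: 22127/6935

22127/6935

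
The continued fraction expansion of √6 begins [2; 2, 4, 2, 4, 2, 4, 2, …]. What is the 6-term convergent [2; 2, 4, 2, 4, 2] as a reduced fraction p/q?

485/198

Start with 2.
4 + 1/(2/1) = 4 + 1/2 = 9/2
2 + 1/(9/2) = 2 + 2/9 = 20/9
4 + 1/(20/9) = 4 + 9/20 = 89/20
2 + 1/(89/20) = 2 + 20/89 = 198/89
2 + 1/(198/89) = 2 + 89/198 = 485/198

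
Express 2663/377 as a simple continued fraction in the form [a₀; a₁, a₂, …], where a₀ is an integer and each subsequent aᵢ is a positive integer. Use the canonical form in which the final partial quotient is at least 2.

2663 ÷ 377 → quotient 7, remainder 24
377 ÷ 24 → quotient 15, remainder 17
24 ÷ 17 → quotient 1, remainder 7
17 ÷ 7 → quotient 2, remainder 3
7 ÷ 3 → quotient 2, remainder 1
3 ÷ 1 → quotient 3, remainder 0

[7; 15, 1, 2, 2, 3]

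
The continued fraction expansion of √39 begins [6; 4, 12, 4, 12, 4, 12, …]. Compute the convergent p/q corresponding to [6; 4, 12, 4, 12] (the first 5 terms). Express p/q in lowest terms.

15294/2449

a_0 = 6: 6/1
a_1 = 4: 25/4
a_2 = 12: 306/49
a_3 = 4: 1249/200
a_4 = 12: 15294/2449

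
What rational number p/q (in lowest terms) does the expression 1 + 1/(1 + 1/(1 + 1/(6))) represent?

a_0 = 1: 1/1
a_1 = 1: 2/1
a_2 = 1: 3/2
a_3 = 6: 20/13

20/13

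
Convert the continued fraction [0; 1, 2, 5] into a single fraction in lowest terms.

11/16

Collapse the nested fraction from the inside out:
Start with 5.
2 + 1/(5/1) = 2 + 1/5 = 11/5
1 + 1/(11/5) = 1 + 5/11 = 16/11
0 + 1/(16/11) = 0 + 11/16 = 11/16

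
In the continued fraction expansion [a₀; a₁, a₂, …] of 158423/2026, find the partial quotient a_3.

⌊158423/2026⌋ = 78, remainder 395
⌊2026/395⌋ = 5, remainder 51
⌊395/51⌋ = 7, remainder 38
⌊51/38⌋ = 1, remainder 13

1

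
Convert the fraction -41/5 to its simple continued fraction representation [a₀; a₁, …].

Run the Euclidean algorithm, recording each quotient:
-41 = -9·5 + 4, so a_0 = -9
5 = 1·4 + 1, so a_1 = 1
4 = 4·1 + 0, so a_2 = 4

[-9; 1, 4]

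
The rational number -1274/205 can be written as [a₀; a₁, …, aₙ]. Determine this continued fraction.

[-7; 1, 3, 1, 1, 1, 14]

Repeatedly divide and take the remainder:
⌊-1274/205⌋ = -7, remainder 161
⌊205/161⌋ = 1, remainder 44
⌊161/44⌋ = 3, remainder 29
⌊44/29⌋ = 1, remainder 15
⌊29/15⌋ = 1, remainder 14
⌊15/14⌋ = 1, remainder 1
⌊14/1⌋ = 14, remainder 0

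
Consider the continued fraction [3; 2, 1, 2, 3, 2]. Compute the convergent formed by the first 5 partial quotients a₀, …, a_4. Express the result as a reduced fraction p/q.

Start with 3.
2 + 1/(3/1) = 2 + 1/3 = 7/3
1 + 1/(7/3) = 1 + 3/7 = 10/7
2 + 1/(10/7) = 2 + 7/10 = 27/10
3 + 1/(27/10) = 3 + 10/27 = 91/27

91/27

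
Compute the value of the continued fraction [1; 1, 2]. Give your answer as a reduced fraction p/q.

a_0 = 1: 1/1
a_1 = 1: 2/1
a_2 = 2: 5/3

5/3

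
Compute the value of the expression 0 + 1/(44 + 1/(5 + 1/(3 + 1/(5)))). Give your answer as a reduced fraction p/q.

Start with 5.
3 + 1/(5/1) = 3 + 1/5 = 16/5
5 + 1/(16/5) = 5 + 5/16 = 85/16
44 + 1/(85/16) = 44 + 16/85 = 3756/85
0 + 1/(3756/85) = 0 + 85/3756 = 85/3756

85/3756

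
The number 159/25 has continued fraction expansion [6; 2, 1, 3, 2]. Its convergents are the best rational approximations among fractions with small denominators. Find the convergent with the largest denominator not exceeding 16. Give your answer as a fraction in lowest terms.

70/11

a_0 = 6: 6/1  (≤ bound)
a_1 = 2: 13/2  (≤ bound)
a_2 = 1: 19/3  (≤ bound)
a_3 = 3: 70/11  (≤ bound)
a_4 = 2: 159/25  (> 16, stop)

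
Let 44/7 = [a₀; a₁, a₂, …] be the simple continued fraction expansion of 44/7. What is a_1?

3

⌊44/7⌋ = 6, remainder 2
⌊7/2⌋ = 3, remainder 1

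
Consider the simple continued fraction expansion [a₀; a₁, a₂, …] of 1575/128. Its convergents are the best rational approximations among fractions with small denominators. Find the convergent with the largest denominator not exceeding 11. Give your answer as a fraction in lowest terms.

a_0 = 12: 12/1  (≤ bound)
a_1 = 3: 37/3  (≤ bound)
a_2 = 3: 123/10  (≤ bound)
a_3 = 1: 160/13  (> 11, stop)

123/10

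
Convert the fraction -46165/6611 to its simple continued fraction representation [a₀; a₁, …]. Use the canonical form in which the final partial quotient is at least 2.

-46165 ÷ 6611 → quotient -7, remainder 112
6611 ÷ 112 → quotient 59, remainder 3
112 ÷ 3 → quotient 37, remainder 1
3 ÷ 1 → quotient 3, remainder 0

[-7; 59, 37, 3]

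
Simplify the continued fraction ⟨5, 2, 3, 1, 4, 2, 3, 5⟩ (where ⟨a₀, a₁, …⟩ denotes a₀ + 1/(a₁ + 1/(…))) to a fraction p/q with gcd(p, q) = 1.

a_0 = 5: 5/1
a_1 = 2: 11/2
a_2 = 3: 38/7
a_3 = 1: 49/9
a_4 = 4: 234/43
a_5 = 2: 517/95
a_6 = 3: 1785/328
a_7 = 5: 9442/1735

9442/1735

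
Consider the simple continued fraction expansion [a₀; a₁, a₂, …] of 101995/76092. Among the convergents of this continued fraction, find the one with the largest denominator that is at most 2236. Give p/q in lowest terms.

63/47

List convergents until the denominator exceeds the bound:
a_0 = 1: 1/1  (≤ bound)
a_1 = 2: 3/2  (≤ bound)
a_2 = 1: 4/3  (≤ bound)
a_3 = 15: 63/47  (≤ bound)
a_4 = 52: 3280/2447  (> 2236, stop)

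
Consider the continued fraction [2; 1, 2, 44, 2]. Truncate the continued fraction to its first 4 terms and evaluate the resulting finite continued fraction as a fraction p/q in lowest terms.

Collapse the nested fraction from the inside out:
Start with 44.
2 + 1/(44/1) = 2 + 1/44 = 89/44
1 + 1/(89/44) = 1 + 44/89 = 133/89
2 + 1/(133/89) = 2 + 89/133 = 355/133

355/133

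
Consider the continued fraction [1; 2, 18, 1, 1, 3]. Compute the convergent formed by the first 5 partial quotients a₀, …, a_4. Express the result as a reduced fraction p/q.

113/76

a_0 = 1: 1/1
a_1 = 2: 3/2
a_2 = 18: 55/37
a_3 = 1: 58/39
a_4 = 1: 113/76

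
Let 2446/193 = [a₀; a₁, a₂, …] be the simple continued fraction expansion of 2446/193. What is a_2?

⌊2446/193⌋ = 12, remainder 130
⌊193/130⌋ = 1, remainder 63
⌊130/63⌋ = 2, remainder 4

2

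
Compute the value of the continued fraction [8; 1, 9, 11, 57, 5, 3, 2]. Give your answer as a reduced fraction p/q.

2093901/235246

Start with 2.
3 + 1/(2/1) = 3 + 1/2 = 7/2
5 + 1/(7/2) = 5 + 2/7 = 37/7
57 + 1/(37/7) = 57 + 7/37 = 2116/37
11 + 1/(2116/37) = 11 + 37/2116 = 23313/2116
9 + 1/(23313/2116) = 9 + 2116/23313 = 211933/23313
1 + 1/(211933/23313) = 1 + 23313/211933 = 235246/211933
8 + 1/(235246/211933) = 8 + 211933/235246 = 2093901/235246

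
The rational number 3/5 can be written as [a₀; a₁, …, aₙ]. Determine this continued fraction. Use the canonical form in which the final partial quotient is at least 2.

[0; 1, 1, 2]

3 ÷ 5 → quotient 0, remainder 3
5 ÷ 3 → quotient 1, remainder 2
3 ÷ 2 → quotient 1, remainder 1
2 ÷ 1 → quotient 2, remainder 0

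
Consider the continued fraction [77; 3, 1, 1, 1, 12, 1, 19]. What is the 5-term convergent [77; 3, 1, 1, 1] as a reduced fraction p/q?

850/11

a_0 = 77: 77/1
a_1 = 3: 232/3
a_2 = 1: 309/4
a_3 = 1: 541/7
a_4 = 1: 850/11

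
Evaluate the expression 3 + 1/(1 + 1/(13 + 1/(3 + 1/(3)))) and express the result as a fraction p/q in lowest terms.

562/143

Start with 3.
3 + 1/(3/1) = 3 + 1/3 = 10/3
13 + 1/(10/3) = 13 + 3/10 = 133/10
1 + 1/(133/10) = 1 + 10/133 = 143/133
3 + 1/(143/133) = 3 + 133/143 = 562/143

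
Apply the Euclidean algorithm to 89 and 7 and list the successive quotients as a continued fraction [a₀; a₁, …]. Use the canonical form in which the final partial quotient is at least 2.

Repeatedly divide and take the remainder:
89 ÷ 7 → quotient 12, remainder 5
7 ÷ 5 → quotient 1, remainder 2
5 ÷ 2 → quotient 2, remainder 1
2 ÷ 1 → quotient 2, remainder 0

[12; 1, 2, 2]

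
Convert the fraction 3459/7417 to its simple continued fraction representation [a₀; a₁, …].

Repeatedly divide and take the remainder:
⌊3459/7417⌋ = 0, remainder 3459
⌊7417/3459⌋ = 2, remainder 499
⌊3459/499⌋ = 6, remainder 465
⌊499/465⌋ = 1, remainder 34
⌊465/34⌋ = 13, remainder 23
⌊34/23⌋ = 1, remainder 11
⌊23/11⌋ = 2, remainder 1
⌊11/1⌋ = 11, remainder 0

[0; 2, 6, 1, 13, 1, 2, 11]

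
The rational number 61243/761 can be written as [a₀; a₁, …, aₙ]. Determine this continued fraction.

[80; 2, 10, 2, 1, 2, 4]

61243 = 80·761 + 363, so a_0 = 80
761 = 2·363 + 35, so a_1 = 2
363 = 10·35 + 13, so a_2 = 10
35 = 2·13 + 9, so a_3 = 2
13 = 1·9 + 4, so a_4 = 1
9 = 2·4 + 1, so a_5 = 2
4 = 4·1 + 0, so a_6 = 4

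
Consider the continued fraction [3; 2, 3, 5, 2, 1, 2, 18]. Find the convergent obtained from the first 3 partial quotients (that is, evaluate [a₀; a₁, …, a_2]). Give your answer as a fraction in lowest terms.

24/7

Start with 3.
2 + 1/(3/1) = 2 + 1/3 = 7/3
3 + 1/(7/3) = 3 + 3/7 = 24/7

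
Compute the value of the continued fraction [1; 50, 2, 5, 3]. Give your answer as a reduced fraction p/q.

1801/1766

a_0 = 1: 1/1
a_1 = 50: 51/50
a_2 = 2: 103/101
a_3 = 5: 566/555
a_4 = 3: 1801/1766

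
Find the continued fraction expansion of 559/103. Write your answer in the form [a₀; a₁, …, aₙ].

Repeatedly divide and take the remainder:
559 ÷ 103 → quotient 5, remainder 44
103 ÷ 44 → quotient 2, remainder 15
44 ÷ 15 → quotient 2, remainder 14
15 ÷ 14 → quotient 1, remainder 1
14 ÷ 1 → quotient 14, remainder 0

[5; 2, 2, 1, 14]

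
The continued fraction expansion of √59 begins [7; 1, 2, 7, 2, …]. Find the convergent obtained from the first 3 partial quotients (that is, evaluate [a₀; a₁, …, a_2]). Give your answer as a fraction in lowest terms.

23/3

Compute successive convergents:
a_0 = 7: 7/1
a_1 = 1: 8/1
a_2 = 2: 23/3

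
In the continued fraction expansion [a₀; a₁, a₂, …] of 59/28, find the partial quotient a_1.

9

Apply division with remainder until the remainder is 0:
59 ÷ 28 → quotient 2, remainder 3
28 ÷ 3 → quotient 9, remainder 1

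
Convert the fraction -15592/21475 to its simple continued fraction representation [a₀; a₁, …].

-15592 = -1·21475 + 5883, so a_0 = -1
21475 = 3·5883 + 3826, so a_1 = 3
5883 = 1·3826 + 2057, so a_2 = 1
3826 = 1·2057 + 1769, so a_3 = 1
2057 = 1·1769 + 288, so a_4 = 1
1769 = 6·288 + 41, so a_5 = 6
288 = 7·41 + 1, so a_6 = 7
41 = 41·1 + 0, so a_7 = 41

[-1; 3, 1, 1, 1, 6, 7, 41]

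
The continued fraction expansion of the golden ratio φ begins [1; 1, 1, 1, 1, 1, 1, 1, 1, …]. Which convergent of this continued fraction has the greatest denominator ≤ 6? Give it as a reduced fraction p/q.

8/5

List convergents until the denominator exceeds the bound:
a_0 = 1: 1/1  (≤ bound)
a_1 = 1: 2/1  (≤ bound)
a_2 = 1: 3/2  (≤ bound)
a_3 = 1: 5/3  (≤ bound)
a_4 = 1: 8/5  (≤ bound)
a_5 = 1: 13/8  (> 6, stop)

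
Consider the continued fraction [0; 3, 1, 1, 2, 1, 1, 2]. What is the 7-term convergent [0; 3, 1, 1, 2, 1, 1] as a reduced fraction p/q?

12/43

a_0 = 0: 0/1
a_1 = 3: 1/3
a_2 = 1: 1/4
a_3 = 1: 2/7
a_4 = 2: 5/18
a_5 = 1: 7/25
a_6 = 1: 12/43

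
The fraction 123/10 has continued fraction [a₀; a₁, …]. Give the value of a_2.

123 ÷ 10 → quotient 12, remainder 3
10 ÷ 3 → quotient 3, remainder 1
3 ÷ 1 → quotient 3, remainder 0

3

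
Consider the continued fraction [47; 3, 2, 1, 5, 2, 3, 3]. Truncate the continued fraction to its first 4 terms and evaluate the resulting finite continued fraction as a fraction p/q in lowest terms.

473/10

a_0 = 47: 47/1
a_1 = 3: 142/3
a_2 = 2: 331/7
a_3 = 1: 473/10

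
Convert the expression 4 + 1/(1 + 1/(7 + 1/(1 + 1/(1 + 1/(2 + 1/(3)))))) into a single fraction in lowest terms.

Collapse the nested fraction from the inside out:
Start with 3.
2 + 1/(3/1) = 2 + 1/3 = 7/3
1 + 1/(7/3) = 1 + 3/7 = 10/7
1 + 1/(10/7) = 1 + 7/10 = 17/10
7 + 1/(17/10) = 7 + 10/17 = 129/17
1 + 1/(129/17) = 1 + 17/129 = 146/129
4 + 1/(146/129) = 4 + 129/146 = 713/146

713/146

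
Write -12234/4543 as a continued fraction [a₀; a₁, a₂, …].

[-3; 3, 3, 1, 8, 1, 2, 12]

-12234 = -3·4543 + 1395, so a_0 = -3
4543 = 3·1395 + 358, so a_1 = 3
1395 = 3·358 + 321, so a_2 = 3
358 = 1·321 + 37, so a_3 = 1
321 = 8·37 + 25, so a_4 = 8
37 = 1·25 + 12, so a_5 = 1
25 = 2·12 + 1, so a_6 = 2
12 = 12·1 + 0, so a_7 = 12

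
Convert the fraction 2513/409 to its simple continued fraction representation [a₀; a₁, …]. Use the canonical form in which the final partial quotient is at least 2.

[6; 6, 1, 13, 1, 3]

2513 = 6·409 + 59, so a_0 = 6
409 = 6·59 + 55, so a_1 = 6
59 = 1·55 + 4, so a_2 = 1
55 = 13·4 + 3, so a_3 = 13
4 = 1·3 + 1, so a_4 = 1
3 = 3·1 + 0, so a_5 = 3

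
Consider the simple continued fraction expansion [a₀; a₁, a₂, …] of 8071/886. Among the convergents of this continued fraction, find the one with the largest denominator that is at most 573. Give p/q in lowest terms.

List convergents until the denominator exceeds the bound:
a_0 = 9: 9/1  (≤ bound)
a_1 = 9: 82/9  (≤ bound)
a_2 = 7: 583/64  (≤ bound)
a_3 = 2: 1248/137  (≤ bound)
a_4 = 6: 8071/886  (> 573, stop)

1248/137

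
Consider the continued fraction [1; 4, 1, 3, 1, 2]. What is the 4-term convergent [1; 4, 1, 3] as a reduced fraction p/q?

23/19

Start with 3.
1 + 1/(3/1) = 1 + 1/3 = 4/3
4 + 1/(4/3) = 4 + 3/4 = 19/4
1 + 1/(19/4) = 1 + 4/19 = 23/19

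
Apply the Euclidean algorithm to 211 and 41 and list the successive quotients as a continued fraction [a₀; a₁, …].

211 ÷ 41 → quotient 5, remainder 6
41 ÷ 6 → quotient 6, remainder 5
6 ÷ 5 → quotient 1, remainder 1
5 ÷ 1 → quotient 5, remainder 0

[5; 6, 1, 5]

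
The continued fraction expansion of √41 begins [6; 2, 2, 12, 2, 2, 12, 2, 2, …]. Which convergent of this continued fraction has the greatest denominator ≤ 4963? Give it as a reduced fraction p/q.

a_0 = 6: 6/1  (≤ bound)
a_1 = 2: 13/2  (≤ bound)
a_2 = 2: 32/5  (≤ bound)
a_3 = 12: 397/62  (≤ bound)
a_4 = 2: 826/129  (≤ bound)
a_5 = 2: 2049/320  (≤ bound)
a_6 = 12: 25414/3969  (≤ bound)
a_7 = 2: 52877/8258  (> 4963, stop)

25414/3969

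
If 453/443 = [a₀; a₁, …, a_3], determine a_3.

Apply division with remainder until the remainder is 0:
453 = 1·443 + 10, so a_0 = 1
443 = 44·10 + 3, so a_1 = 44
10 = 3·3 + 1, so a_2 = 3
3 = 3·1 + 0, so a_3 = 3

3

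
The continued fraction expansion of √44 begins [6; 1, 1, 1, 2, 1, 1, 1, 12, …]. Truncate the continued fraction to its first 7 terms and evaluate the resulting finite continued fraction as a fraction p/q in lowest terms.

Use the convergent recurrence hₖ = aₖ·hₖ₋₁ + hₖ₋₂ (and likewise for the denominators kₖ):
a_0 = 6: 6/1
a_1 = 1: 7/1
a_2 = 1: 13/2
a_3 = 1: 20/3
a_4 = 2: 53/8
a_5 = 1: 73/11
a_6 = 1: 126/19

126/19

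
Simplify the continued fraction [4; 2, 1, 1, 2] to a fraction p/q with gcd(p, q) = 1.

a_0 = 4: 4/1
a_1 = 2: 9/2
a_2 = 1: 13/3
a_3 = 1: 22/5
a_4 = 2: 57/13

57/13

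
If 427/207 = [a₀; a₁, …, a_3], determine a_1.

⌊427/207⌋ = 2, remainder 13
⌊207/13⌋ = 15, remainder 12

15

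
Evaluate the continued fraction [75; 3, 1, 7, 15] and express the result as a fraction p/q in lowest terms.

35296/469

Starting at the tail and folding back:
Start with 15.
7 + 1/(15/1) = 7 + 1/15 = 106/15
1 + 1/(106/15) = 1 + 15/106 = 121/106
3 + 1/(121/106) = 3 + 106/121 = 469/121
75 + 1/(469/121) = 75 + 121/469 = 35296/469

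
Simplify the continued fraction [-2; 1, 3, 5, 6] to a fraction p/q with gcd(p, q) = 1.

-161/130

a_0 = -2: -2/1
a_1 = 1: -1/1
a_2 = 3: -5/4
a_3 = 5: -26/21
a_4 = 6: -161/130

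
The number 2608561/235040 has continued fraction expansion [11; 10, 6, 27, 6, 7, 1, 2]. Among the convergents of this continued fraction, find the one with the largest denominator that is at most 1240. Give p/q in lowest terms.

a_0 = 11: 11/1  (≤ bound)
a_1 = 10: 111/10  (≤ bound)
a_2 = 6: 677/61  (≤ bound)
a_3 = 27: 18390/1657  (> 1240, stop)

677/61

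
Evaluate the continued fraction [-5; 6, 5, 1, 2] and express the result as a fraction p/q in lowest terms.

-508/105

Use the convergent recurrence hₖ = aₖ·hₖ₋₁ + hₖ₋₂ (and likewise for the denominators kₖ):
a_0 = -5: -5/1
a_1 = 6: -29/6
a_2 = 5: -150/31
a_3 = 1: -179/37
a_4 = 2: -508/105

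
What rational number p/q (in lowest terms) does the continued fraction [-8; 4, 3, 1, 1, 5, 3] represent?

-4124/531

a_0 = -8: -8/1
a_1 = 4: -31/4
a_2 = 3: -101/13
a_3 = 1: -132/17
a_4 = 1: -233/30
a_5 = 5: -1297/167
a_6 = 3: -4124/531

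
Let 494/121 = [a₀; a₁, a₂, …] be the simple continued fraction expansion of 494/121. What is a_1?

12

⌊494/121⌋ = 4, remainder 10
⌊121/10⌋ = 12, remainder 1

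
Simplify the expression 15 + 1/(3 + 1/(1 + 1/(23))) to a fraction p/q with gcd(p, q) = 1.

Start with 23.
1 + 1/(23/1) = 1 + 1/23 = 24/23
3 + 1/(24/23) = 3 + 23/24 = 95/24
15 + 1/(95/24) = 15 + 24/95 = 1449/95

1449/95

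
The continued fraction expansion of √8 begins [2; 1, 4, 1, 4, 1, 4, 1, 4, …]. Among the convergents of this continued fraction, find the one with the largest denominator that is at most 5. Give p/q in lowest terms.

14/5

a_0 = 2: 2/1  (≤ bound)
a_1 = 1: 3/1  (≤ bound)
a_2 = 4: 14/5  (≤ bound)
a_3 = 1: 17/6  (> 5, stop)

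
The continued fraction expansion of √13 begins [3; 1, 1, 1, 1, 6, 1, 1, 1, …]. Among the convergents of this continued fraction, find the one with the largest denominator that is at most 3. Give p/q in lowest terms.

List convergents until the denominator exceeds the bound:
a_0 = 3: 3/1  (≤ bound)
a_1 = 1: 4/1  (≤ bound)
a_2 = 1: 7/2  (≤ bound)
a_3 = 1: 11/3  (≤ bound)
a_4 = 1: 18/5  (> 3, stop)

11/3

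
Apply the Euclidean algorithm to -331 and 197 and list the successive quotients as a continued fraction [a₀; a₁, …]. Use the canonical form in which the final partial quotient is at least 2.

[-2; 3, 7, 1, 7]

Run the Euclidean algorithm, recording each quotient:
⌊-331/197⌋ = -2, remainder 63
⌊197/63⌋ = 3, remainder 8
⌊63/8⌋ = 7, remainder 7
⌊8/7⌋ = 1, remainder 1
⌊7/1⌋ = 7, remainder 0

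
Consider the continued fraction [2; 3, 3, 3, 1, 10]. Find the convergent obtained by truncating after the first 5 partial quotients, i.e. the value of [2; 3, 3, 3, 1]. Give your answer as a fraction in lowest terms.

a_0 = 2: 2/1
a_1 = 3: 7/3
a_2 = 3: 23/10
a_3 = 3: 76/33
a_4 = 1: 99/43

99/43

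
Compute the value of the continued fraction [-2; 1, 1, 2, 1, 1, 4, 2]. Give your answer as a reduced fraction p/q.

Compute successive convergents:
a_0 = -2: -2/1
a_1 = 1: -1/1
a_2 = 1: -3/2
a_3 = 2: -7/5
a_4 = 1: -10/7
a_5 = 1: -17/12
a_6 = 4: -78/55
a_7 = 2: -173/122

-173/122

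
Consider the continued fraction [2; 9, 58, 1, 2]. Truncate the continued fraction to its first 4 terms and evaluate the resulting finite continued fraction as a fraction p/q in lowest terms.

Start with 1.
58 + 1/(1/1) = 58 + 1/1 = 59/1
9 + 1/(59/1) = 9 + 1/59 = 532/59
2 + 1/(532/59) = 2 + 59/532 = 1123/532

1123/532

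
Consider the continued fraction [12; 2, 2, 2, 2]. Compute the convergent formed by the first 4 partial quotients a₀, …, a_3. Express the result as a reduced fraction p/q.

Use the convergent recurrence hₖ = aₖ·hₖ₋₁ + hₖ₋₂ (and likewise for the denominators kₖ):
a_0 = 12: 12/1
a_1 = 2: 25/2
a_2 = 2: 62/5
a_3 = 2: 149/12

149/12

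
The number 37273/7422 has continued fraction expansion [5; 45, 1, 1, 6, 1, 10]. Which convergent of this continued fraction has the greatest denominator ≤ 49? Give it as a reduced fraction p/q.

231/46

List convergents until the denominator exceeds the bound:
a_0 = 5: 5/1  (≤ bound)
a_1 = 45: 226/45  (≤ bound)
a_2 = 1: 231/46  (≤ bound)
a_3 = 1: 457/91  (> 49, stop)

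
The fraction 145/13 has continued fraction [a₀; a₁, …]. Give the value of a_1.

6

⌊145/13⌋ = 11, remainder 2
⌊13/2⌋ = 6, remainder 1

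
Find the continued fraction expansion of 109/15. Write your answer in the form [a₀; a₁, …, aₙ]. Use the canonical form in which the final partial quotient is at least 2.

109 = 7·15 + 4, so a_0 = 7
15 = 3·4 + 3, so a_1 = 3
4 = 1·3 + 1, so a_2 = 1
3 = 3·1 + 0, so a_3 = 3

[7; 3, 1, 3]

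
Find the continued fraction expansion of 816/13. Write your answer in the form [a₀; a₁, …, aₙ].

816 = 62·13 + 10, so a_0 = 62
13 = 1·10 + 3, so a_1 = 1
10 = 3·3 + 1, so a_2 = 3
3 = 3·1 + 0, so a_3 = 3

[62; 1, 3, 3]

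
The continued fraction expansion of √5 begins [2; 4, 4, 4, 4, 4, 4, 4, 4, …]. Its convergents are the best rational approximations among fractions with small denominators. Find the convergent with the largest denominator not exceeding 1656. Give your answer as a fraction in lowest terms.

2889/1292

a_0 = 2: 2/1  (≤ bound)
a_1 = 4: 9/4  (≤ bound)
a_2 = 4: 38/17  (≤ bound)
a_3 = 4: 161/72  (≤ bound)
a_4 = 4: 682/305  (≤ bound)
a_5 = 4: 2889/1292  (≤ bound)
a_6 = 4: 12238/5473  (> 1656, stop)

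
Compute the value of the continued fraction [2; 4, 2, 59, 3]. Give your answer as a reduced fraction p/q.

Build up convergents one term at a time:
a_0 = 2: 2/1
a_1 = 4: 9/4
a_2 = 2: 20/9
a_3 = 59: 1189/535
a_4 = 3: 3587/1614

3587/1614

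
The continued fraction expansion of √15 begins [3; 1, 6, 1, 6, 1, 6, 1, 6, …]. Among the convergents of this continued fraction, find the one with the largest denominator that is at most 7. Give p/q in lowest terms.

27/7

a_0 = 3: 3/1  (≤ bound)
a_1 = 1: 4/1  (≤ bound)
a_2 = 6: 27/7  (≤ bound)
a_3 = 1: 31/8  (> 7, stop)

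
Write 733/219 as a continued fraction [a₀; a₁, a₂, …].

[3; 2, 1, 7, 2, 4]

733 = 3·219 + 76, so a_0 = 3
219 = 2·76 + 67, so a_1 = 2
76 = 1·67 + 9, so a_2 = 1
67 = 7·9 + 4, so a_3 = 7
9 = 2·4 + 1, so a_4 = 2
4 = 4·1 + 0, so a_5 = 4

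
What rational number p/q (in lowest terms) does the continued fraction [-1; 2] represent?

Compute successive convergents:
a_0 = -1: -1/1
a_1 = 2: -1/2

-1/2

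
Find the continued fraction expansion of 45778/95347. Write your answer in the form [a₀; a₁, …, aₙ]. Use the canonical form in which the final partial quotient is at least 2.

Repeatedly divide and take the remainder:
45778 ÷ 95347 → quotient 0, remainder 45778
95347 ÷ 45778 → quotient 2, remainder 3791
45778 ÷ 3791 → quotient 12, remainder 286
3791 ÷ 286 → quotient 13, remainder 73
286 ÷ 73 → quotient 3, remainder 67
73 ÷ 67 → quotient 1, remainder 6
67 ÷ 6 → quotient 11, remainder 1
6 ÷ 1 → quotient 6, remainder 0

[0; 2, 12, 13, 3, 1, 11, 6]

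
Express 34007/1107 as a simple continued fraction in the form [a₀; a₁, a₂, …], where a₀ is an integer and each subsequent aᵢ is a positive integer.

[30; 1, 2, 1, 1, 3, 44]

⌊34007/1107⌋ = 30, remainder 797
⌊1107/797⌋ = 1, remainder 310
⌊797/310⌋ = 2, remainder 177
⌊310/177⌋ = 1, remainder 133
⌊177/133⌋ = 1, remainder 44
⌊133/44⌋ = 3, remainder 1
⌊44/1⌋ = 44, remainder 0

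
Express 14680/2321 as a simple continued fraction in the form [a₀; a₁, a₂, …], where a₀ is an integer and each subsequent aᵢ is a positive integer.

[6; 3, 12, 1, 3, 1, 1, 6]

14680 = 6·2321 + 754, so a_0 = 6
2321 = 3·754 + 59, so a_1 = 3
754 = 12·59 + 46, so a_2 = 12
59 = 1·46 + 13, so a_3 = 1
46 = 3·13 + 7, so a_4 = 3
13 = 1·7 + 6, so a_5 = 1
7 = 1·6 + 1, so a_6 = 1
6 = 6·1 + 0, so a_7 = 6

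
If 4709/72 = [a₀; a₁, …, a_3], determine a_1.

Apply division with remainder until the remainder is 0:
⌊4709/72⌋ = 65, remainder 29
⌊72/29⌋ = 2, remainder 14

2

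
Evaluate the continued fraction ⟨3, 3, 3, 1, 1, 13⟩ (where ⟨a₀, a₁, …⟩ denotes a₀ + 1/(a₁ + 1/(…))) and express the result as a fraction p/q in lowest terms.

Build up convergents one term at a time:
a_0 = 3: 3/1
a_1 = 3: 10/3
a_2 = 3: 33/10
a_3 = 1: 43/13
a_4 = 1: 76/23
a_5 = 13: 1031/312

1031/312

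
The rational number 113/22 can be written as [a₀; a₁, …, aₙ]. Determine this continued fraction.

Apply division with remainder until the remainder is 0:
113 ÷ 22 → quotient 5, remainder 3
22 ÷ 3 → quotient 7, remainder 1
3 ÷ 1 → quotient 3, remainder 0

[5; 7, 3]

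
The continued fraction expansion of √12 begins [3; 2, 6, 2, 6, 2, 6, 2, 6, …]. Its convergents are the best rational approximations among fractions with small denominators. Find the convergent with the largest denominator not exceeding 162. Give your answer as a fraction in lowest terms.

a_0 = 3: 3/1  (≤ bound)
a_1 = 2: 7/2  (≤ bound)
a_2 = 6: 45/13  (≤ bound)
a_3 = 2: 97/28  (≤ bound)
a_4 = 6: 627/181  (> 162, stop)

97/28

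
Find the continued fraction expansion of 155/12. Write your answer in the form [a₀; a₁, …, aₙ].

[12; 1, 11]

⌊155/12⌋ = 12, remainder 11
⌊12/11⌋ = 1, remainder 1
⌊11/1⌋ = 11, remainder 0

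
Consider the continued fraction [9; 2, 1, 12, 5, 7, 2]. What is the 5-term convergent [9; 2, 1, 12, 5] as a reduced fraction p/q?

1803/193

a_0 = 9: 9/1
a_1 = 2: 19/2
a_2 = 1: 28/3
a_3 = 12: 355/38
a_4 = 5: 1803/193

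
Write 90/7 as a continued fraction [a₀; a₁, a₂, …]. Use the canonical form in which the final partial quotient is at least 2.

[12; 1, 6]

Repeatedly divide and take the remainder:
90 ÷ 7 → quotient 12, remainder 6
7 ÷ 6 → quotient 1, remainder 1
6 ÷ 1 → quotient 6, remainder 0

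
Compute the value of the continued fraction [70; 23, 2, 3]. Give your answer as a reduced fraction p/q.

11487/164

a_0 = 70: 70/1
a_1 = 23: 1611/23
a_2 = 2: 3292/47
a_3 = 3: 11487/164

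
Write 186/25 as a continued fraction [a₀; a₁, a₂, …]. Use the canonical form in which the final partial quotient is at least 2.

Apply division with remainder until the remainder is 0:
186 = 7·25 + 11, so a_0 = 7
25 = 2·11 + 3, so a_1 = 2
11 = 3·3 + 2, so a_2 = 3
3 = 1·2 + 1, so a_3 = 1
2 = 2·1 + 0, so a_4 = 2

[7; 2, 3, 1, 2]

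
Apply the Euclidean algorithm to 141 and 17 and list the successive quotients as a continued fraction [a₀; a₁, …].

[8; 3, 2, 2]

141 = 8·17 + 5, so a_0 = 8
17 = 3·5 + 2, so a_1 = 3
5 = 2·2 + 1, so a_2 = 2
2 = 2·1 + 0, so a_3 = 2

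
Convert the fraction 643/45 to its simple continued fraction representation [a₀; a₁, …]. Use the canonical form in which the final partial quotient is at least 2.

[14; 3, 2, 6]

⌊643/45⌋ = 14, remainder 13
⌊45/13⌋ = 3, remainder 6
⌊13/6⌋ = 2, remainder 1
⌊6/1⌋ = 6, remainder 0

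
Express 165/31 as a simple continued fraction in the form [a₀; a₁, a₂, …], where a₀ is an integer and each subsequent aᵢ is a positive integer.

165 ÷ 31 → quotient 5, remainder 10
31 ÷ 10 → quotient 3, remainder 1
10 ÷ 1 → quotient 10, remainder 0

[5; 3, 10]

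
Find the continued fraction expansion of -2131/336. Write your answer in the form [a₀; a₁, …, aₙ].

[-7; 1, 1, 1, 11, 1, 3, 2]

⌊-2131/336⌋ = -7, remainder 221
⌊336/221⌋ = 1, remainder 115
⌊221/115⌋ = 1, remainder 106
⌊115/106⌋ = 1, remainder 9
⌊106/9⌋ = 11, remainder 7
⌊9/7⌋ = 1, remainder 2
⌊7/2⌋ = 3, remainder 1
⌊2/1⌋ = 2, remainder 0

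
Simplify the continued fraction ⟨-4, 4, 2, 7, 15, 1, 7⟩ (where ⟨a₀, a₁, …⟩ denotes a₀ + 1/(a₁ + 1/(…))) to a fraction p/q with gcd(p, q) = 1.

Build up convergents one term at a time:
a_0 = -4: -4/1
a_1 = 4: -15/4
a_2 = 2: -34/9
a_3 = 7: -253/67
a_4 = 15: -3829/1014
a_5 = 1: -4082/1081
a_6 = 7: -32403/8581

-32403/8581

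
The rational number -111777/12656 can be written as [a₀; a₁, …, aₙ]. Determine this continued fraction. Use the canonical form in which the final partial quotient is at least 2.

[-9; 5, 1, 19, 15, 7]

Run the Euclidean algorithm, recording each quotient:
⌊-111777/12656⌋ = -9, remainder 2127
⌊12656/2127⌋ = 5, remainder 2021
⌊2127/2021⌋ = 1, remainder 106
⌊2021/106⌋ = 19, remainder 7
⌊106/7⌋ = 15, remainder 1
⌊7/1⌋ = 7, remainder 0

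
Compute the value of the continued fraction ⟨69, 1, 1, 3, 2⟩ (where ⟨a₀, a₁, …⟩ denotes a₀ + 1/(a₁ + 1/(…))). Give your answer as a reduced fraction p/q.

a_0 = 69: 69/1
a_1 = 1: 70/1
a_2 = 1: 139/2
a_3 = 3: 487/7
a_4 = 2: 1113/16

1113/16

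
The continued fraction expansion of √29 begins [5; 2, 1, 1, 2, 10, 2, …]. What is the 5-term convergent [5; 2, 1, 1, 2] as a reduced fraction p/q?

Start with 2.
1 + 1/(2/1) = 1 + 1/2 = 3/2
1 + 1/(3/2) = 1 + 2/3 = 5/3
2 + 1/(5/3) = 2 + 3/5 = 13/5
5 + 1/(13/5) = 5 + 5/13 = 70/13

70/13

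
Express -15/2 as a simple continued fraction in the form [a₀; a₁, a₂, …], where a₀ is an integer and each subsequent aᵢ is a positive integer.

[-8; 2]

-15 ÷ 2 → quotient -8, remainder 1
2 ÷ 1 → quotient 2, remainder 0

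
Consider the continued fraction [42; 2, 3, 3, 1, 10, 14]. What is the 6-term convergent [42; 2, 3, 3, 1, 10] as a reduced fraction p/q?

13706/323

Start with 10.
1 + 1/(10/1) = 1 + 1/10 = 11/10
3 + 1/(11/10) = 3 + 10/11 = 43/11
3 + 1/(43/11) = 3 + 11/43 = 140/43
2 + 1/(140/43) = 2 + 43/140 = 323/140
42 + 1/(323/140) = 42 + 140/323 = 13706/323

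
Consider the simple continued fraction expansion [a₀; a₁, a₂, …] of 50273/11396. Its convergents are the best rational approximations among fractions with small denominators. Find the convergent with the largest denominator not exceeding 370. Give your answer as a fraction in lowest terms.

List convergents until the denominator exceeds the bound:
a_0 = 4: 4/1  (≤ bound)
a_1 = 2: 9/2  (≤ bound)
a_2 = 2: 22/5  (≤ bound)
a_3 = 3: 75/17  (≤ bound)
a_4 = 11: 847/192  (≤ bound)
a_5 = 14: 11933/2705  (> 370, stop)

847/192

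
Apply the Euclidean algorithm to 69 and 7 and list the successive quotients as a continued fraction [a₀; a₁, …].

⌊69/7⌋ = 9, remainder 6
⌊7/6⌋ = 1, remainder 1
⌊6/1⌋ = 6, remainder 0

[9; 1, 6]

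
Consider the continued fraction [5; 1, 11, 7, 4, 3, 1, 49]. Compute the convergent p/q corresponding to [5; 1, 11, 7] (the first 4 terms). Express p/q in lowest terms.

a_0 = 5: 5/1
a_1 = 1: 6/1
a_2 = 11: 71/12
a_3 = 7: 503/85

503/85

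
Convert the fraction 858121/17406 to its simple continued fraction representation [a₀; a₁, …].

⌊858121/17406⌋ = 49, remainder 5227
⌊17406/5227⌋ = 3, remainder 1725
⌊5227/1725⌋ = 3, remainder 52
⌊1725/52⌋ = 33, remainder 9
⌊52/9⌋ = 5, remainder 7
⌊9/7⌋ = 1, remainder 2
⌊7/2⌋ = 3, remainder 1
⌊2/1⌋ = 2, remainder 0

[49; 3, 3, 33, 5, 1, 3, 2]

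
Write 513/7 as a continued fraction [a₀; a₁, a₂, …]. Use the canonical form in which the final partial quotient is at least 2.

513 = 73·7 + 2, so a_0 = 73
7 = 3·2 + 1, so a_1 = 3
2 = 2·1 + 0, so a_2 = 2

[73; 3, 2]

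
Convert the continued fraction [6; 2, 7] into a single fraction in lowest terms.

Start with 7.
2 + 1/(7/1) = 2 + 1/7 = 15/7
6 + 1/(15/7) = 6 + 7/15 = 97/15

97/15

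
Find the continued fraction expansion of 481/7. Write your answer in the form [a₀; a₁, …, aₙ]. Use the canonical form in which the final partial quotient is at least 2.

⌊481/7⌋ = 68, remainder 5
⌊7/5⌋ = 1, remainder 2
⌊5/2⌋ = 2, remainder 1
⌊2/1⌋ = 2, remainder 0

[68; 1, 2, 2]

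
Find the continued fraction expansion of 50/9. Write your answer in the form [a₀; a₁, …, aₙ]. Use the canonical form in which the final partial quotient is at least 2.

Run the Euclidean algorithm, recording each quotient:
50 ÷ 9 → quotient 5, remainder 5
9 ÷ 5 → quotient 1, remainder 4
5 ÷ 4 → quotient 1, remainder 1
4 ÷ 1 → quotient 4, remainder 0

[5; 1, 1, 4]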